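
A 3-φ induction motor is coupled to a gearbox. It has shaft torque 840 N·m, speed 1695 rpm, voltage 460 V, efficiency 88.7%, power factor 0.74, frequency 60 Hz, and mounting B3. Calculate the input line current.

285 A

ω = 2π×1695/60 = 177.5 rad/s; P_out = τω = 840 × 177.5 = 149100 W
P_in = P_out / η = 149100 / 0.887 = 168095 W
I_L = P_in / (√3·V_L·cosφ) = 168095 / (1.732 × 460 × 0.74) = 285 A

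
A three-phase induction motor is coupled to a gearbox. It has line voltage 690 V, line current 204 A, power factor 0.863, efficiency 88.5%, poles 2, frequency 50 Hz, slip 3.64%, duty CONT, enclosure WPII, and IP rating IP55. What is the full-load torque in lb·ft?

454 lb·ft

P_in = √3·V·I·cosφ = 1.732 × 690 × 204 × 0.863 = 210396 W
P_out = η·P_in = 0.885 × 210396 = 186200 W
n_s = 120×50/2 = 3000 rpm; n = 3000×(1−0.0364) = 2891 rpm
ω = 2π×2891/60 = 302.7 rad/s
τ = P_out/ω = 186200/302.7 = 615.1 N·m
In lb·ft: 615.1/1.356 = 454 lb·ft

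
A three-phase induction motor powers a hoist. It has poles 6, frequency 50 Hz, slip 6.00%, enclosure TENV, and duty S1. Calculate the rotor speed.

940 rpm

n_s = 120f/p = 120×50/6 = 1000 rpm
n = n_s(1 − s) = 1000 × (1 − 0.06) = 940 rpm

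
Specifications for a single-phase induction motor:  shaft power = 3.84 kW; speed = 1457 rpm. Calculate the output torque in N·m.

ω = 2π × 1457/60 = 152.6 rad/s
τ = P/ω = 3840/152.6 = 25.2 N·m

25.2 N·m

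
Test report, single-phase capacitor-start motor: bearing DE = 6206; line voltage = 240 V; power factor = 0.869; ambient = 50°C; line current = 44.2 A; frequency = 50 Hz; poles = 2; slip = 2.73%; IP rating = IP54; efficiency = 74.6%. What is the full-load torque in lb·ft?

16.6 lb·ft

P_in = V·I·cosφ = 240 × 44.2 × 0.869 = 9218 W
P_out = η·P_in = 0.746 × 9218 = 6877 W
n_s = 120×50/2 = 3000 rpm; n = 3000×(1−0.0273) = 2918 rpm
ω = 2π×2918/60 = 305.6 rad/s
τ = P_out/ω = 6877/305.6 = 22.5 N·m
In lb·ft: 22.5/1.356 = 16.6 lb·ft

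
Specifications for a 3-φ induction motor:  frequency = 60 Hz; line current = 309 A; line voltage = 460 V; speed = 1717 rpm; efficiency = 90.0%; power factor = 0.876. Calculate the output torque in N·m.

1080 N·m

P_in = √3·V·I·cosφ = 1.732 × 460 × 309 × 0.876 = 215659 W
P_out = η·P_in = 0.9 × 215659 = 194093 W
n = 1717 rpm
ω = 2π×1717/60 = 179.8 rad/s
τ = P_out/ω = 194093/179.8 = 1080 N·m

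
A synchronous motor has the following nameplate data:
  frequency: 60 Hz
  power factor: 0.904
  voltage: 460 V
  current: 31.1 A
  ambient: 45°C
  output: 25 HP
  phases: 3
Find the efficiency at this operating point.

83.3 %

P_out = 25 × 746 = 18650 W
P_in = √3·V_L·I_L·cosφ = 1.732 × 460 × 31.1 × 0.904 = 22399 W
η = P_out / P_in = 18650 / 22399 = 0.833 = 83.3%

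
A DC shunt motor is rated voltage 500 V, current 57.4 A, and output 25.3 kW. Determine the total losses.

3.4 kW

P_in = V·I = 500×57.4 = 28700 W
P_out = 25300 W
Losses = P_in − P_out = 28700 − 25300 = 3400 W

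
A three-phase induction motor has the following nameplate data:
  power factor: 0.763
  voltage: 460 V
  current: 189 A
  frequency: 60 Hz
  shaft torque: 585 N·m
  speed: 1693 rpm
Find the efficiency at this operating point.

90.3 %

ω = 2π × 1693/60 = 177.3 rad/s; P_out = τω = 585 × 177.3 = 103721 W
P_in = √3·V_L·I_L·cosφ = 1.732 × 460 × 189 × 0.763 = 114893 W
η = P_out / P_in = 103721 / 114893 = 0.903 = 90.3%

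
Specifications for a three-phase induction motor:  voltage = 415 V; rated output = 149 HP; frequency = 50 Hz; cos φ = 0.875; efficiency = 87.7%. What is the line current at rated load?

P_out = 149 × 746 = 111154 W
P_in = P_out / η = 111154 / 0.877 = 126743 W
I_L = P_in / (√3·V_L·cosφ) = 126743 / (1.732 × 415 × 0.875) = 202 A

202 A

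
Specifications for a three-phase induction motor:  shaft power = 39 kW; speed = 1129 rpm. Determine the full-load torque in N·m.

330 N·m

ω = 2π × 1129/60 = 118.2 rad/s
τ = P/ω = 39000/118.2 = 330 N·m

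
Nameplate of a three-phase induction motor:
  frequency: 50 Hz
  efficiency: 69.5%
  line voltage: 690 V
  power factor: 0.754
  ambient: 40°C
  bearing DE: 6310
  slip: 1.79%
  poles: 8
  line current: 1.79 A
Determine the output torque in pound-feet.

P_in = √3·V·I·cosφ = 1.732 × 690 × 1.79 × 0.754 = 1613 W
P_out = η·P_in = 0.695 × 1613 = 1121 W
n_s = 120×50/8 = 750 rpm; n = 750×(1−0.0179) = 737 rpm
ω = 2π×737/60 = 77.18 rad/s
τ = P_out/ω = 1121/77.18 = 14.52 N·m
In lb·ft: 14.52/1.356 = 10.7 lb·ft

10.7 lb·ft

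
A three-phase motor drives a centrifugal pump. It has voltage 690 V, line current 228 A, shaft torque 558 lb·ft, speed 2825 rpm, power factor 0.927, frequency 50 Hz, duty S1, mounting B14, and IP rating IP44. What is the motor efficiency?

τ = 558 lb·ft × 1.356 = 756.6 N·m
ω = 2π × 2825/60 = 295.8 rad/s; P_out = τω = 756.6 × 295.8 = 223802 W
P_in = √3·V_L·I_L·cosφ = 1.732 × 690 × 228 × 0.927 = 252587 W
η = P_out / P_in = 223802 / 252587 = 0.886 = 88.6%

88.6 %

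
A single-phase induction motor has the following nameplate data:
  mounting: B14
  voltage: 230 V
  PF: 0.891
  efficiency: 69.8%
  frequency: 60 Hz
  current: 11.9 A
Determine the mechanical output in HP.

P_in = V·I·cosφ = 230 × 11.9 × 0.891 = 2439 W
P_out = η·P_in = 0.698 × 2439 = 1702 W
= 1702/746 = 2.28 HP

2.28 HP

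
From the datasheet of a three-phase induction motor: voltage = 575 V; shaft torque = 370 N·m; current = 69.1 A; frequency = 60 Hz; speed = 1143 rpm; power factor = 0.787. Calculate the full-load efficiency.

ω = 2π × 1143/60 = 119.7 rad/s; P_out = τω = 370 × 119.7 = 44289 W
P_in = √3·V_L·I_L·cosφ = 1.732 × 575 × 69.1 × 0.787 = 54159 W
η = P_out / P_in = 44289 / 54159 = 0.818 = 81.8%

81.8 %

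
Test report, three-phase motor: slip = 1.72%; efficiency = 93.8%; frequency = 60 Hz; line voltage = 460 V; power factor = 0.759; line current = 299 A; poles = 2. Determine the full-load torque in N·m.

458 N·m

P_in = √3·V·I·cosφ = 1.732 × 460 × 299 × 0.759 = 180808 W
P_out = η·P_in = 0.938 × 180808 = 169598 W
n_s = 120×60/2 = 3600 rpm; n = 3600×(1−0.0172) = 3538 rpm
ω = 2π×3538/60 = 370.5 rad/s
τ = P_out/ω = 169598/370.5 = 458 N·m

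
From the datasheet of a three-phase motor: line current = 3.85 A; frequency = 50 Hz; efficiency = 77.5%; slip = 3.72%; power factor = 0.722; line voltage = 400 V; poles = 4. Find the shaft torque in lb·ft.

P_in = √3·V·I·cosφ = 1.732 × 400 × 3.85 × 0.722 = 1926 W
P_out = η·P_in = 0.775 × 1926 = 1493 W
n_s = 120×50/4 = 1500 rpm; n = 1500×(1−0.0372) = 1444 rpm
ω = 2π×1444/60 = 151.2 rad/s
τ = P_out/ω = 1493/151.2 = 9.874 N·m
In lb·ft: 9.874/1.356 = 7.28 lb·ft

7.28 lb·ft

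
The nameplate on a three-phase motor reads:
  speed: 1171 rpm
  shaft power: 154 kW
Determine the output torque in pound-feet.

926 lb·ft

ω = 2π × 1171/60 = 122.6 rad/s
τ = P/ω = 154000/122.6 = 1256 N·m
In lb·ft: 1256/1.356 = 926 lb·ft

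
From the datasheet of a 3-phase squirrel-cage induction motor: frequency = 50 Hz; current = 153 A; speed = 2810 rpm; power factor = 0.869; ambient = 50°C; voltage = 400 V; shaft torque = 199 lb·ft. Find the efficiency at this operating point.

τ = 199 lb·ft × 1.356 = 269.8 N·m
ω = 2π × 2810/60 = 294.3 rad/s; P_out = τω = 269.8 × 294.3 = 79402 W
P_in = √3·V_L·I_L·cosφ = 1.732 × 400 × 153 × 0.869 = 92113 W
η = P_out / P_in = 79402 / 92113 = 0.862 = 86.2%

86.2 %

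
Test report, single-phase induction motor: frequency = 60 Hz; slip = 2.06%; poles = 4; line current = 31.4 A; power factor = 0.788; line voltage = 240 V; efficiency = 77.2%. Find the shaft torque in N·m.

P_in = V·I·cosφ = 240 × 31.4 × 0.788 = 5938 W
P_out = η·P_in = 0.772 × 5938 = 4584 W
n_s = 120×60/4 = 1800 rpm; n = 1800×(1−0.0206) = 1763 rpm
ω = 2π×1763/60 = 184.6 rad/s
τ = P_out/ω = 4584/184.6 = 24.8 N·m

24.8 N·m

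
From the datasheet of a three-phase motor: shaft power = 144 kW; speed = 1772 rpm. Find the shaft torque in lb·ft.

ω = 2π × 1772/60 = 185.6 rad/s
τ = P/ω = 144000/185.6 = 775.9 N·m
In lb·ft: 775.9/1.356 = 572 lb·ft

572 lb·ft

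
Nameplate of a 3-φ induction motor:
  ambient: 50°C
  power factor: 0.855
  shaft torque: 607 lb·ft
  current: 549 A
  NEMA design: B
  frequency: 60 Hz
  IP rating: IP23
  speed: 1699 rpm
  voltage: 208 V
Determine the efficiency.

86.6 %

τ = 607 lb·ft × 1.356 = 823.1 N·m
ω = 2π × 1699/60 = 177.9 rad/s; P_out = τω = 823.1 × 177.9 = 146429 W
P_in = √3·V_L·I_L·cosφ = 1.732 × 208 × 549 × 0.855 = 169102 W
η = P_out / P_in = 146429 / 169102 = 0.866 = 86.6%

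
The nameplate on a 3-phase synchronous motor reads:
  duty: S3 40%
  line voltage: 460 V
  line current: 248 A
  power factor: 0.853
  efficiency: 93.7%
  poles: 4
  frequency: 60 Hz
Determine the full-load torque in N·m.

P_in = √3·V·I·cosφ = 1.732 × 460 × 248 × 0.853 = 168541 W
P_out = η·P_in = 0.937 × 168541 = 157923 W
n = n_s = 120×60/4 = 1800 rpm (synchronous)
ω = 2π×1800/60 = 188.5 rad/s
τ = P_out/ω = 157923/188.5 = 838 N·m

838 N·m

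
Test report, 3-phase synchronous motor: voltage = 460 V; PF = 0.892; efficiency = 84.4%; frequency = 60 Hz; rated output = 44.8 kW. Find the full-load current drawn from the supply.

74.7 A

P_out = 44.8 kW = 44800 W
P_in = P_out / η = 44800 / 0.844 = 53081 W
I_L = P_in / (√3·V_L·cosφ) = 53081 / (1.732 × 460 × 0.892) = 74.7 A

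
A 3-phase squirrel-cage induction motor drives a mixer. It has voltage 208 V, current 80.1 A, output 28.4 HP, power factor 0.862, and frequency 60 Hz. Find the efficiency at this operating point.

85.2 %

P_out = 28.4 × 746 = 21186 W
P_in = √3·V_L·I_L·cosφ = 1.732 × 208 × 80.1 × 0.862 = 24874 W
η = P_out / P_in = 21186 / 24874 = 0.852 = 85.2%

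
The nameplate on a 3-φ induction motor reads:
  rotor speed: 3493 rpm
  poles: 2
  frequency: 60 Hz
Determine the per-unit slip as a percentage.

2.97 %

n_s = 120f/p = 120×60/2 = 3600 rpm
s = (n_s − n)/n_s = (3600 − 3493)/3600 = 0.0297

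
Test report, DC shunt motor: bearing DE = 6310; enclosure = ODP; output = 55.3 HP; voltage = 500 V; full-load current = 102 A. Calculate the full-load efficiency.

P_out = 55.3 × 746 = 41254 W
P_in = V·I = 500 × 102 = 51000 W
η = P_out / P_in = 41254 / 51000 = 0.809 = 80.9%

80.9 %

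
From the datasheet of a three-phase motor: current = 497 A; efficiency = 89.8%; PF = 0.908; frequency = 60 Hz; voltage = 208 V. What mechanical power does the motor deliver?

146 kW

P_in = √3·V·I·cosφ = 1.732 × 208 × 497 × 0.908 = 162575 W
P_out = η·P_in = 0.898 × 162575 = 145992 W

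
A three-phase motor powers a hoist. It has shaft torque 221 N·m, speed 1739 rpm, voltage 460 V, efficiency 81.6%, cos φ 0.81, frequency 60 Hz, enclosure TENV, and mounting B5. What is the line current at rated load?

76.4 A

ω = 2π×1739/60 = 182.1 rad/s; P_out = τω = 221 × 182.1 = 40244 W
P_in = P_out / η = 40244 / 0.816 = 49319 W
I_L = P_in / (√3·V_L·cosφ) = 49319 / (1.732 × 460 × 0.81) = 76.4 A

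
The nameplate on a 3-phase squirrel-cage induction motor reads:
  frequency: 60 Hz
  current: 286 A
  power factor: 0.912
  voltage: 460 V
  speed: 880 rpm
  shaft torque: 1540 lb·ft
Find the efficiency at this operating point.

92.6 %

τ = 1540 lb·ft × 1.356 = 2088 N·m
ω = 2π × 880/60 = 92.15 rad/s; P_out = τω = 2088 × 92.15 = 192409 W
P_in = √3·V_L·I_L·cosφ = 1.732 × 460 × 286 × 0.912 = 207810 W
η = P_out / P_in = 192409 / 207810 = 0.926 = 92.6%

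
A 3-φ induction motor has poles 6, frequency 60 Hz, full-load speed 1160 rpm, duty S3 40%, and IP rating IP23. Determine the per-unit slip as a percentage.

n_s = 120f/p = 120×60/6 = 1200 rpm
s = (n_s − n)/n_s = (1200 − 1160)/1200 = 0.0333

3.33 %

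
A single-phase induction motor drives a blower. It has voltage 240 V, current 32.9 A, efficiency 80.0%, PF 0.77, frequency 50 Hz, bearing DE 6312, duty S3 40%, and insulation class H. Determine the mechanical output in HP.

P_in = V·I·cosφ = 240 × 32.9 × 0.77 = 6080 W
P_out = η·P_in = 0.8 × 6080 = 4864 W
= 4864/746 = 6.52 HP

6.52 HP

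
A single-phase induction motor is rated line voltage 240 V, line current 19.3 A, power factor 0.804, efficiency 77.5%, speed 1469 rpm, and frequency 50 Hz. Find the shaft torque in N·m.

18.8 N·m

P_in = V·I·cosφ = 240 × 19.3 × 0.804 = 3724 W
P_out = η·P_in = 0.775 × 3724 = 2886 W
n = 1469 rpm
ω = 2π×1469/60 = 153.8 rad/s
τ = P_out/ω = 2886/153.8 = 18.8 N·m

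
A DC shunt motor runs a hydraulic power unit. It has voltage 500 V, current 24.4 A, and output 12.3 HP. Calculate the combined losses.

3.02 kW

P_in = V·I = 500×24.4 = 12200 W
P_out = 12.3×746 = 9176 W
Losses = P_in − P_out = 12200 − 9176 = 3024 W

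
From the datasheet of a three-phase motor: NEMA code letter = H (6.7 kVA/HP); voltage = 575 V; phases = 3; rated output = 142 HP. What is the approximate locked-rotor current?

S_LR = 6.7 × 142 = 951.4 kVA
I_LR = S_LR/(√3·V_L) = 951400/(1.732×575) = 955 A

955 A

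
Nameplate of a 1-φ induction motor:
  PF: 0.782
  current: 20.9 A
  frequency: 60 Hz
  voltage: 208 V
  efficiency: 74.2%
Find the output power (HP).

3.38 HP

P_in = V·I·cosφ = 208 × 20.9 × 0.782 = 3400 W
P_out = η·P_in = 0.742 × 3400 = 2523 W
= 2523/746 = 3.38 HP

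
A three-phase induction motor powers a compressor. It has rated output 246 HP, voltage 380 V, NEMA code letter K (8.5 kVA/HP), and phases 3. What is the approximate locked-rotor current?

3180 A

S_LR = 8.5 × 246 = 2091 kVA
I_LR = S_LR/(√3·V_L) = 2091000/(1.732×380) = 3180 A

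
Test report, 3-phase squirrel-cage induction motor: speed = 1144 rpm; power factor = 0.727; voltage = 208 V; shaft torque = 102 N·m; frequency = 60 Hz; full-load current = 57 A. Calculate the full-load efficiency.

81.9 %

ω = 2π × 1144/60 = 119.8 rad/s; P_out = τω = 102 × 119.8 = 12220 W
P_in = √3·V_L·I_L·cosφ = 1.732 × 208 × 57 × 0.727 = 14929 W
η = P_out / P_in = 12220 / 14929 = 0.819 = 81.9%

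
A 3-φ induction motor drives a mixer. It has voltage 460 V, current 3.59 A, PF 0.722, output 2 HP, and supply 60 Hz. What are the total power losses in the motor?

P_in = √3·V·I·cosφ = 1.732×460×3.59×0.722 = 2065 W
P_out = 2×746 = 1492 W
Losses = P_in − P_out = 2065 − 1492 = 573 W

573 W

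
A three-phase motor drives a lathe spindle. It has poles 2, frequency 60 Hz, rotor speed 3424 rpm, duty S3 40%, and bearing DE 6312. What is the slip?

4.9 %

n_s = 120f/p = 120×60/2 = 3600 rpm
s = (n_s − n)/n_s = (3600 − 3424)/3600 = 0.0489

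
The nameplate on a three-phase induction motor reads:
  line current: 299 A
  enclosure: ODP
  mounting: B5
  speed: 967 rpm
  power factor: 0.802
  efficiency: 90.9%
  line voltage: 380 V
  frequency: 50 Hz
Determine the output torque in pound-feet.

1040 lb·ft

P_in = √3·V·I·cosφ = 1.732 × 380 × 299 × 0.802 = 157825 W
P_out = η·P_in = 0.909 × 157825 = 143463 W
n = 967 rpm
ω = 2π×967/60 = 101.3 rad/s
τ = P_out/ω = 143463/101.3 = 1416 N·m
In lb·ft: 1416/1.356 = 1040 lb·ft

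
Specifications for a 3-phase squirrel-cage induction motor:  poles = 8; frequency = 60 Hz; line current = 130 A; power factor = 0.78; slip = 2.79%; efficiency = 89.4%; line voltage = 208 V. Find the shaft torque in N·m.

356 N·m

P_in = √3·V·I·cosφ = 1.732 × 208 × 130 × 0.78 = 36530 W
P_out = η·P_in = 0.894 × 36530 = 32658 W
n_s = 120×60/8 = 900 rpm; n = 900×(1−0.0279) = 875 rpm
ω = 2π×875/60 = 91.63 rad/s
τ = P_out/ω = 32658/91.63 = 356 N·m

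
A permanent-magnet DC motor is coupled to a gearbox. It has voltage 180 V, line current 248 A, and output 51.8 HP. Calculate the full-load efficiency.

P_out = 51.8 × 746 = 38643 W
P_in = V·I = 180 × 248 = 44640 W
η = P_out / P_in = 38643 / 44640 = 0.866 = 86.6%

86.6 %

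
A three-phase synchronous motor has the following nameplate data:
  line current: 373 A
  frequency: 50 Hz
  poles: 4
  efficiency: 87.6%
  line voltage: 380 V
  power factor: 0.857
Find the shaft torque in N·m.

1170 N·m

P_in = √3·V·I·cosφ = 1.732 × 380 × 373 × 0.857 = 210388 W
P_out = η·P_in = 0.876 × 210388 = 184300 W
n = n_s = 120×50/4 = 1500 rpm (synchronous)
ω = 2π×1500/60 = 157.1 rad/s
τ = P_out/ω = 184300/157.1 = 1170 N·m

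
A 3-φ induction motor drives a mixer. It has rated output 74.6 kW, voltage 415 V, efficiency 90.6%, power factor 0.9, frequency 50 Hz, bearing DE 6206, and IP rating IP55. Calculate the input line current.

P_out = 74.6 kW = 74600 W
P_in = P_out / η = 74600 / 0.906 = 82340 W
I_L = P_in / (√3·V_L·cosφ) = 82340 / (1.732 × 415 × 0.9) = 127 A

127 A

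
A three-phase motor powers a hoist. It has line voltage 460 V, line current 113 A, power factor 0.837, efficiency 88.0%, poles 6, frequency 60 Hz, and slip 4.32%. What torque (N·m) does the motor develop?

552 N·m

P_in = √3·V·I·cosφ = 1.732 × 460 × 113 × 0.837 = 75355 W
P_out = η·P_in = 0.88 × 75355 = 66312 W
n_s = 120×60/6 = 1200 rpm; n = 1200×(1−0.0432) = 1148 rpm
ω = 2π×1148/60 = 120.2 rad/s
τ = P_out/ω = 66312/120.2 = 552 N·m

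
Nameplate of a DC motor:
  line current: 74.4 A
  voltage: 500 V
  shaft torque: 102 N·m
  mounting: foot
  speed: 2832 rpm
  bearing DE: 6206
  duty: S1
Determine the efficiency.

81.3 %

ω = 2π × 2832/60 = 296.6 rad/s; P_out = τω = 102 × 296.6 = 30253 W
P_in = V·I = 500 × 74.4 = 37200 W
η = P_out / P_in = 30253 / 37200 = 0.813 = 81.3%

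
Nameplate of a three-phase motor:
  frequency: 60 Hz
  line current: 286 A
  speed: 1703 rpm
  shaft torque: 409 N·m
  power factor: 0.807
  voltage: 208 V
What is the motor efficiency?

87.7 %

ω = 2π × 1703/60 = 178.3 rad/s; P_out = τω = 409 × 178.3 = 72925 W
P_in = √3·V_L·I_L·cosφ = 1.732 × 208 × 286 × 0.807 = 83148 W
η = P_out / P_in = 72925 / 83148 = 0.877 = 87.7%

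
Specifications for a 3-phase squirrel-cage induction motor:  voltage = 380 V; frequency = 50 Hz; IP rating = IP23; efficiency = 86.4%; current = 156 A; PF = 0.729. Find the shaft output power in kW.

P_in = √3·V·I·cosφ = 1.732 × 380 × 156 × 0.729 = 74849 W
P_out = η·P_in = 0.864 × 74849 = 64670 W

64.7 kW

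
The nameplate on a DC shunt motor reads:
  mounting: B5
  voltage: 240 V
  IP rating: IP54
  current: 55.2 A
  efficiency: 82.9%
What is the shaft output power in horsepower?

14.7 HP

P_in = V·I = 240 × 55.2 = 13248 W
P_out = η·P_in = 0.829 × 13248 = 10983 W
= 10983/746 = 14.7 HP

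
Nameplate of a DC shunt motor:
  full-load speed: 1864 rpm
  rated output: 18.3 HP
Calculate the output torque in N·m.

69.9 N·m

P_out = 18.3 × 746 = 13652 W
ω = 2π × 1864/60 = 195.2 rad/s
τ = P_out/ω = 13652/195.2 = 69.9 N·m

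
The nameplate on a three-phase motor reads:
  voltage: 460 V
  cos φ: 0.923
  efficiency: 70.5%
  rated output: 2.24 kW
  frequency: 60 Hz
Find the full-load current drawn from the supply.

4.32 A

P_out = 2.24 kW = 2240 W
P_in = P_out / η = 2240 / 0.705 = 3177 W
I_L = P_in / (√3·V_L·cosφ) = 3177 / (1.732 × 460 × 0.923) = 4.32 A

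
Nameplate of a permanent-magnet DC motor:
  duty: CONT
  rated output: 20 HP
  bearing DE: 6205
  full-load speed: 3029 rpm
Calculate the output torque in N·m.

47 N·m

P_out = 20 × 746 = 14920 W
ω = 2π × 3029/60 = 317.2 rad/s
τ = P_out/ω = 14920/317.2 = 47 N·m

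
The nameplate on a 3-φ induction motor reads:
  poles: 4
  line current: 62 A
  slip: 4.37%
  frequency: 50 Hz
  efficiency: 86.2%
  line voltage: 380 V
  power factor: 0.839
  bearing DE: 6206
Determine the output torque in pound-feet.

P_in = √3·V·I·cosφ = 1.732 × 380 × 62 × 0.839 = 34236 W
P_out = η·P_in = 0.862 × 34236 = 29511 W
n_s = 120×50/4 = 1500 rpm; n = 1500×(1−0.0437) = 1434 rpm
ω = 2π×1434/60 = 150.2 rad/s
τ = P_out/ω = 29511/150.2 = 196.5 N·m
In lb·ft: 196.5/1.356 = 145 lb·ft

145 lb·ft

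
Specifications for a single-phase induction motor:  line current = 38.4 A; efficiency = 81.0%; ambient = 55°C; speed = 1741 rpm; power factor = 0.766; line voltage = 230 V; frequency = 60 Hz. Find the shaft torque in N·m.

P_in = V·I·cosφ = 230 × 38.4 × 0.766 = 6765 W
P_out = η·P_in = 0.81 × 6765 = 5480 W
n = 1741 rpm
ω = 2π×1741/60 = 182.3 rad/s
τ = P_out/ω = 5480/182.3 = 30.1 N·m

30.1 N·m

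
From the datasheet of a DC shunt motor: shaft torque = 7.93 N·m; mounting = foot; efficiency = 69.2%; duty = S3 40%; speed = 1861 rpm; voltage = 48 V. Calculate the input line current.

46.5 A

ω = 2π×1861/60 = 194.9 rad/s; P_out = τω = 7.93 × 194.9 = 1546 W
P_in = P_out / η = 1546 / 0.692 = 2234 W
I = P_in / V = 2234 / 48 = 46.5 A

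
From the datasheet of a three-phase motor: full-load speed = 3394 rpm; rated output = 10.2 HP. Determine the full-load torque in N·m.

P_out = 10.2 × 746 = 7609 W
ω = 2π × 3394/60 = 355.4 rad/s
τ = P_out/ω = 7609/355.4 = 21.4 N·m

21.4 N·m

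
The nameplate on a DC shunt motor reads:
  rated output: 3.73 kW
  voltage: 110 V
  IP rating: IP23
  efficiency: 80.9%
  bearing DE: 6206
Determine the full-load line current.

P_out = 3.73 kW = 3730 W
P_in = P_out / η = 3730 / 0.809 = 4611 W
I = P_in / V = 4611 / 110 = 41.9 A

41.9 A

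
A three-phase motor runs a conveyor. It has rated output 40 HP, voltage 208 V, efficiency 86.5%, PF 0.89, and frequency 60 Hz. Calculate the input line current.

108 A

P_out = 40 × 746 = 29840 W
P_in = P_out / η = 29840 / 0.865 = 34497 W
I_L = P_in / (√3·V_L·cosφ) = 34497 / (1.732 × 208 × 0.89) = 108 A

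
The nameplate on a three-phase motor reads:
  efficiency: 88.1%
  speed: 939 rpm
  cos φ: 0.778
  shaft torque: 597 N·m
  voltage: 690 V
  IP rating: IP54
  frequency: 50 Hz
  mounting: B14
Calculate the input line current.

ω = 2π×939/60 = 98.33 rad/s; P_out = τω = 597 × 98.33 = 58703 W
P_in = P_out / η = 58703 / 0.881 = 66632 W
I_L = P_in / (√3·V_L·cosφ) = 66632 / (1.732 × 690 × 0.778) = 71.7 A

71.7 A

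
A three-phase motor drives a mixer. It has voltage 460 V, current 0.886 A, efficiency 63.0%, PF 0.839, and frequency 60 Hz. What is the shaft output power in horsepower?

0.5 HP

P_in = √3·V·I·cosφ = 1.732 × 460 × 0.886 × 0.839 = 592 W
P_out = η·P_in = 0.63 × 592 = 373 W
= 373/746 = 0.5 HP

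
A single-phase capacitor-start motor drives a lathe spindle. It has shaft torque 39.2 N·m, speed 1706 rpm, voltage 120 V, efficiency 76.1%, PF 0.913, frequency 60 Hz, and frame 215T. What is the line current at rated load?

84 A

ω = 2π×1706/60 = 178.7 rad/s; P_out = τω = 39.2 × 178.7 = 7005 W
P_in = P_out / η = 7005 / 0.761 = 9205 W
I = P_in / (V·cosφ) = 9205 / (120 × 0.913) = 84 A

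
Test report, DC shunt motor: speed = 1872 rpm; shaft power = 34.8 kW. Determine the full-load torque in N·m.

178 N·m

ω = 2π × 1872/60 = 196 rad/s
τ = P/ω = 34800/196 = 178 N·m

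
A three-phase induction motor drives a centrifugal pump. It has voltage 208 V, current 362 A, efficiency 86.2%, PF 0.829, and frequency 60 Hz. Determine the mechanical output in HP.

P_in = √3·V·I·cosφ = 1.732 × 208 × 362 × 0.829 = 108112 W
P_out = η·P_in = 0.862 × 108112 = 93193 W
= 93193/746 = 125 HP

125 HP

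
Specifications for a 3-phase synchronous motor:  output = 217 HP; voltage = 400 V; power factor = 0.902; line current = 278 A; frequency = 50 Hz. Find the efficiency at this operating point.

P_out = 217 × 746 = 161882 W
P_in = √3·V_L·I_L·cosφ = 1.732 × 400 × 278 × 0.902 = 173724 W
η = P_out / P_in = 161882 / 173724 = 0.932 = 93.2%

93.2 %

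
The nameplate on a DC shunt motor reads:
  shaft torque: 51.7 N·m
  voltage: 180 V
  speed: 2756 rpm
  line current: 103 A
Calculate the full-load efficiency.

ω = 2π × 2756/60 = 288.6 rad/s; P_out = τω = 51.7 × 288.6 = 14921 W
P_in = V·I = 180 × 103 = 18540 W
η = P_out / P_in = 14921 / 18540 = 0.805 = 80.5%

80.5 %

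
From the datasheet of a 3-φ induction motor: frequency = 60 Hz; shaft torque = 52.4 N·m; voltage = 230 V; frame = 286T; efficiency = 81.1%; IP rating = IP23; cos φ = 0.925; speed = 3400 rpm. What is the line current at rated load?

ω = 2π×3400/60 = 356 rad/s; P_out = τω = 52.4 × 356 = 18654 W
P_in = P_out / η = 18654 / 0.811 = 23001 W
I_L = P_in / (√3·V_L·cosφ) = 23001 / (1.732 × 230 × 0.925) = 62.4 A

62.4 A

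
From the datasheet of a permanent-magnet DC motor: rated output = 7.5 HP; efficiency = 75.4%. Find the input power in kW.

7.42 kW

P_out = 7.5 × 746 = 5595 W
P_in = P_out/η = 5595/0.754 = 7420 W = 7.42 kW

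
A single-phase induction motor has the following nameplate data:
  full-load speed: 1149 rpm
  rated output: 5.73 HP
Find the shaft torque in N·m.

35.5 N·m

P_out = 5.73 × 746 = 4275 W
ω = 2π × 1149/60 = 120.3 rad/s
τ = P_out/ω = 4275/120.3 = 35.5 N·m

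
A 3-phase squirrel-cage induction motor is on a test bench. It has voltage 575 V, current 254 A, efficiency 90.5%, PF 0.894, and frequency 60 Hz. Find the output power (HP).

P_in = √3·V·I·cosφ = 1.732 × 575 × 254 × 0.894 = 226145 W
P_out = η·P_in = 0.905 × 226145 = 204661 W
= 204661/746 = 274 HP

274 HP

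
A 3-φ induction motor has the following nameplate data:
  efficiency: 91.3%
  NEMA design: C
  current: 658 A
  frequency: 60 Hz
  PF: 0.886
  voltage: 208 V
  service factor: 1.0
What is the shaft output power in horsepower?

P_in = √3·V·I·cosφ = 1.732 × 208 × 658 × 0.886 = 210025 W
P_out = η·P_in = 0.913 × 210025 = 191753 W
= 191753/746 = 257 HP

257 HP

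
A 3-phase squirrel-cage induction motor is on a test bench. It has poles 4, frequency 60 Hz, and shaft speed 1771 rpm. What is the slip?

n_s = 120f/p = 120×60/4 = 1800 rpm
s = (n_s − n)/n_s = (1800 − 1771)/1800 = 0.0161

1.61 %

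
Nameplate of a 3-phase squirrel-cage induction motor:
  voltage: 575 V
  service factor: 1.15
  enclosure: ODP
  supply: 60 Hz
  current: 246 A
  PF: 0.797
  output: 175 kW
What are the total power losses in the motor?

P_in = √3·V·I·cosφ = 1.732×575×246×0.797 = 195258 W
P_out = 175000 W
Losses = P_in − P_out = 195258 − 175000 = 20258 W

20.3 kW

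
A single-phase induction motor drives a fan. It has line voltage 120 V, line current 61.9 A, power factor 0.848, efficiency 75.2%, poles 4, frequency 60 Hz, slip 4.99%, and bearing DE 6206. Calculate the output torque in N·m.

26.4 N·m

P_in = V·I·cosφ = 120 × 61.9 × 0.848 = 6299 W
P_out = η·P_in = 0.752 × 6299 = 4737 W
n_s = 120×60/4 = 1800 rpm; n = 1800×(1−0.0499) = 1710 rpm
ω = 2π×1710/60 = 179.1 rad/s
τ = P_out/ω = 4737/179.1 = 26.4 N·m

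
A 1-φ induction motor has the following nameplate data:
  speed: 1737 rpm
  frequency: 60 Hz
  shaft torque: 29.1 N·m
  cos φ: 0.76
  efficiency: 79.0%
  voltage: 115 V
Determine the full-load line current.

76.7 A

ω = 2π×1737/60 = 181.9 rad/s; P_out = τω = 29.1 × 181.9 = 5293 W
P_in = P_out / η = 5293 / 0.790 = 6700 W
I = P_in / (V·cosφ) = 6700 / (115 × 0.76) = 76.7 A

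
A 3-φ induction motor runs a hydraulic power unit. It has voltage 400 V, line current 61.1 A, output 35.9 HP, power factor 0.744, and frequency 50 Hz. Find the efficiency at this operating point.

85.0 %

P_out = 35.9 × 746 = 26781 W
P_in = √3·V_L·I_L·cosφ = 1.732 × 400 × 61.1 × 0.744 = 31494 W
η = P_out / P_in = 26781 / 31494 = 0.850 = 85.0%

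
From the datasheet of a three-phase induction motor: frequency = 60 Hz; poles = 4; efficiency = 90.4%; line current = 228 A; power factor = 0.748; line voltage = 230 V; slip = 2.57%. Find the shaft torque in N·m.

P_in = √3·V·I·cosφ = 1.732 × 230 × 228 × 0.748 = 67938 W
P_out = η·P_in = 0.904 × 67938 = 61416 W
n_s = 120×60/4 = 1800 rpm; n = 1800×(1−0.0257) = 1754 rpm
ω = 2π×1754/60 = 183.7 rad/s
τ = P_out/ω = 61416/183.7 = 334 N·m

334 N·m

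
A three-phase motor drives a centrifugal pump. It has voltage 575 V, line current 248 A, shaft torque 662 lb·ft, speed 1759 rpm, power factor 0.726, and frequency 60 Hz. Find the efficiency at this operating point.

τ = 662 lb·ft × 1.356 = 897.7 N·m
ω = 2π × 1759/60 = 184.2 rad/s; P_out = τω = 897.7 × 184.2 = 165356 W
P_in = √3·V_L·I_L·cosφ = 1.732 × 575 × 248 × 0.726 = 179310 W
η = P_out / P_in = 165356 / 179310 = 0.922 = 92.2%

92.2 %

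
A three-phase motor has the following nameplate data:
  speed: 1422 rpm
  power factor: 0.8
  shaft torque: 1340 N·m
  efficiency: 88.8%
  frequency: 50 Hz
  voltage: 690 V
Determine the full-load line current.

235 A

ω = 2π×1422/60 = 148.9 rad/s; P_out = τω = 1340 × 148.9 = 199526 W
P_in = P_out / η = 199526 / 0.888 = 224691 W
I_L = P_in / (√3·V_L·cosφ) = 224691 / (1.732 × 690 × 0.8) = 235 A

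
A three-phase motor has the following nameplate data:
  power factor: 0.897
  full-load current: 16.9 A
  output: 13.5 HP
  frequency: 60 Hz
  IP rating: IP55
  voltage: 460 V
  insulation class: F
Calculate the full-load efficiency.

P_out = 13.5 × 746 = 10071 W
P_in = √3·V_L·I_L·cosφ = 1.732 × 460 × 16.9 × 0.897 = 12078 W
η = P_out / P_in = 10071 / 12078 = 0.834 = 83.4%

83.4 %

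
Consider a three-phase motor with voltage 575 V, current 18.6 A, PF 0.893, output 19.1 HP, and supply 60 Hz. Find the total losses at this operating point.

2.29 kW

P_in = √3·V·I·cosφ = 1.732×575×18.6×0.893 = 16542 W
P_out = 19.1×746 = 14249 W
Losses = P_in − P_out = 16542 − 14249 = 2293 W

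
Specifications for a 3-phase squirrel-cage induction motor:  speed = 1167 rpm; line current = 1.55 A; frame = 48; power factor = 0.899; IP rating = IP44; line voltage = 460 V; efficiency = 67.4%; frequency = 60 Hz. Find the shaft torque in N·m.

P_in = √3·V·I·cosφ = 1.732 × 460 × 1.55 × 0.899 = 1110 W
P_out = η·P_in = 0.674 × 1110 = 748 W
n = 1167 rpm
ω = 2π×1167/60 = 122.2 rad/s
τ = P_out/ω = 748/122.2 = 6.12 N·m

6.12 N·m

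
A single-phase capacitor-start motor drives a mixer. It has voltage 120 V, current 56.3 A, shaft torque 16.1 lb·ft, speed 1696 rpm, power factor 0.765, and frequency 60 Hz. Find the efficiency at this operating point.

τ = 16.1 lb·ft × 1.356 = 21.83 N·m
ω = 2π × 1696/60 = 177.6 rad/s; P_out = τω = 21.83 × 177.6 = 3877 W
P_in = V·I·cosφ = 120 × 56.3 × 0.765 = 5168 W
η = P_out / P_in = 3877 / 5168 = 0.750 = 75.0%

75.0 %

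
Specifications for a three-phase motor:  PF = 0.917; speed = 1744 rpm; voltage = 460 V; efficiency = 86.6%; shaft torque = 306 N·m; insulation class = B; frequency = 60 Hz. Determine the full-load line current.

88.3 A

ω = 2π×1744/60 = 182.6 rad/s; P_out = τω = 306 × 182.6 = 55876 W
P_in = P_out / η = 55876 / 0.866 = 64522 W
I_L = P_in / (√3·V_L·cosφ) = 64522 / (1.732 × 460 × 0.917) = 88.3 A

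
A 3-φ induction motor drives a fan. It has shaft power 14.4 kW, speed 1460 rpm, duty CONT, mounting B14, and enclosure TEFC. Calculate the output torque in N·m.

94.2 N·m

ω = 2π × 1460/60 = 152.9 rad/s
τ = P/ω = 14400/152.9 = 94.2 N·m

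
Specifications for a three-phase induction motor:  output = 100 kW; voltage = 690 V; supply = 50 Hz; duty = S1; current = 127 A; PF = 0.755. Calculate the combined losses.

14600 W

P_in = √3·V·I·cosφ = 1.732×690×127×0.755 = 114590 W
P_out = 100000 W
Losses = P_in − P_out = 114590 − 100000 = 14590 W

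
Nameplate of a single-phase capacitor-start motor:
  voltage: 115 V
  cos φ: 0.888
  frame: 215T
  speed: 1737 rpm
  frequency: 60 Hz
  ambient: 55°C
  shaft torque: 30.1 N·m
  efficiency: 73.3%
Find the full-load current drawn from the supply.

ω = 2π×1737/60 = 181.9 rad/s; P_out = τω = 30.1 × 181.9 = 5475 W
P_in = P_out / η = 5475 / 0.733 = 7469 W
I = P_in / (V·cosφ) = 7469 / (115 × 0.888) = 73.1 A

73.1 A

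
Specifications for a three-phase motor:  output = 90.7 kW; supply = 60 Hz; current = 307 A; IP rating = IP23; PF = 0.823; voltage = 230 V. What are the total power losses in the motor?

P_in = √3·V·I·cosφ = 1.732×230×307×0.823 = 100650 W
P_out = 90700 W
Losses = P_in − P_out = 100650 − 90700 = 9950 W

9950 W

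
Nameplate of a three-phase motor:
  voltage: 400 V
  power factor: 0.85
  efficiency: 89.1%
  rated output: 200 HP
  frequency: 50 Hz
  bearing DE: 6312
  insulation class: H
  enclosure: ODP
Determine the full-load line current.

P_out = 200 × 746 = 149200 W
P_in = P_out / η = 149200 / 0.891 = 167452 W
I_L = P_in / (√3·V_L·cosφ) = 167452 / (1.732 × 400 × 0.85) = 284 A

284 A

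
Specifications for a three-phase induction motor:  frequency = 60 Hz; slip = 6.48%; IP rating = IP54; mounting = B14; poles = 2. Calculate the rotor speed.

n_s = 120f/p = 120×60/2 = 3600 rpm
n = n_s(1 − s) = 3600 × (1 − 0.0648) = 3367 rpm

3367 rpm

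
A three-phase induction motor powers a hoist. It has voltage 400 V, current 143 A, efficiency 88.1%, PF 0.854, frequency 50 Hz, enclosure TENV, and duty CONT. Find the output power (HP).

P_in = √3·V·I·cosφ = 1.732 × 400 × 143 × 0.854 = 84606 W
P_out = η·P_in = 0.881 × 84606 = 74538 W
= 74538/746 = 99.9 HP

99.9 HP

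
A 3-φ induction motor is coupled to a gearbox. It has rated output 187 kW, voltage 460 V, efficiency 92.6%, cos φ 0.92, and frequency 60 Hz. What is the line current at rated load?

P_out = 187 kW = 187000 W
P_in = P_out / η = 187000 / 0.926 = 201944 W
I_L = P_in / (√3·V_L·cosφ) = 201944 / (1.732 × 460 × 0.92) = 276 A

276 A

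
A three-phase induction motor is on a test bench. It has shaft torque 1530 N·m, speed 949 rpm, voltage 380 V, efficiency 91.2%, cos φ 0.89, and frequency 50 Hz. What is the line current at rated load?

285 A

ω = 2π×949/60 = 99.38 rad/s; P_out = τω = 1530 × 99.38 = 152051 W
P_in = P_out / η = 152051 / 0.912 = 166723 W
I_L = P_in / (√3·V_L·cosφ) = 166723 / (1.732 × 380 × 0.89) = 285 A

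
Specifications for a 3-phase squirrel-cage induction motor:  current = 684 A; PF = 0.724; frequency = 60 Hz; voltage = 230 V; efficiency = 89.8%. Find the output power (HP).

237 HP

P_in = √3·V·I·cosφ = 1.732 × 230 × 684 × 0.724 = 197274 W
P_out = η·P_in = 0.898 × 197274 = 177152 W
= 177152/746 = 237 HP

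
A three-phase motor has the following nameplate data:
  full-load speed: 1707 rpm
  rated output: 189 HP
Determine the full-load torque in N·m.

P_out = 189 × 746 = 140994 W
ω = 2π × 1707/60 = 178.8 rad/s
τ = P_out/ω = 140994/178.8 = 789 N·m

789 N·m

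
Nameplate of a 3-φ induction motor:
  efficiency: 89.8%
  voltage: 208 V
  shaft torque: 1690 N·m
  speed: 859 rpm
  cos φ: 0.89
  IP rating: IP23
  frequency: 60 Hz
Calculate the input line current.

528 A

ω = 2π×859/60 = 89.95 rad/s; P_out = τω = 1690 × 89.95 = 152016 W
P_in = P_out / η = 152016 / 0.898 = 169283 W
I_L = P_in / (√3·V_L·cosφ) = 169283 / (1.732 × 208 × 0.89) = 528 A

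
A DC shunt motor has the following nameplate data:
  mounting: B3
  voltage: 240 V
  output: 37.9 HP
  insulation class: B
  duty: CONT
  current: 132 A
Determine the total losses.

3410 W

P_in = V·I = 240×132 = 31680 W
P_out = 37.9×746 = 28273 W
Losses = P_in − P_out = 31680 − 28273 = 3407 W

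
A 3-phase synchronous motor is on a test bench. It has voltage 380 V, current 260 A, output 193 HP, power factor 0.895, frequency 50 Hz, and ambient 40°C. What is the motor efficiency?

94.0 %

P_out = 193 × 746 = 143978 W
P_in = √3·V_L·I_L·cosφ = 1.732 × 380 × 260 × 0.895 = 153154 W
η = P_out / P_in = 143978 / 153154 = 0.940 = 94.0%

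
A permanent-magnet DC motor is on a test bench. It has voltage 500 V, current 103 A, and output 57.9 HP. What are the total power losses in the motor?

P_in = V·I = 500×103 = 51500 W
P_out = 57.9×746 = 43193 W
Losses = P_in − P_out = 51500 − 43193 = 8307 W

8.31 kW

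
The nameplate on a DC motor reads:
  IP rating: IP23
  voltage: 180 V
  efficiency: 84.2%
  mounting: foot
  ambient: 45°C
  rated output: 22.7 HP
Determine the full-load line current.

112 A

P_out = 22.7 × 746 = 16934 W
P_in = P_out / η = 16934 / 0.842 = 20112 W
I = P_in / V = 20112 / 180 = 112 A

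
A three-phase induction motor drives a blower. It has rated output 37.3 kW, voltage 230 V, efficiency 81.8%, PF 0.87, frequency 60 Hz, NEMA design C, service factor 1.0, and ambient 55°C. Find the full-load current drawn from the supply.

132 A

P_out = 37.3 kW = 37300 W
P_in = P_out / η = 37300 / 0.818 = 45599 W
I_L = P_in / (√3·V_L·cosφ) = 45599 / (1.732 × 230 × 0.87) = 132 A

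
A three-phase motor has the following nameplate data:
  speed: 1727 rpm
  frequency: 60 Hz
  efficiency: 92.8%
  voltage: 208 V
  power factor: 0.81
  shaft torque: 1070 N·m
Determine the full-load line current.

ω = 2π×1727/60 = 180.9 rad/s; P_out = τω = 1070 × 180.9 = 193563 W
P_in = P_out / η = 193563 / 0.928 = 208581 W
I_L = P_in / (√3·V_L·cosφ) = 208581 / (1.732 × 208 × 0.81) = 715 A

715 A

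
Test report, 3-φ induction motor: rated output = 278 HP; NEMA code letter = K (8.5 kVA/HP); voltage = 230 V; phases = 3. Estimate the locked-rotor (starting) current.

5930 A

S_LR = 8.5 × 278 = 2363 kVA
I_LR = S_LR/(√3·V_L) = 2363000/(1.732×230) = 5930 A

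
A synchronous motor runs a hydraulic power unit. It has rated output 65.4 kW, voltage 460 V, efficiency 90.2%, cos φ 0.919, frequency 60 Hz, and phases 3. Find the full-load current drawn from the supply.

P_out = 65.4 kW = 65400 W
P_in = P_out / η = 65400 / 0.902 = 72506 W
I_L = P_in / (√3·V_L·cosφ) = 72506 / (1.732 × 460 × 0.919) = 99 A

99 A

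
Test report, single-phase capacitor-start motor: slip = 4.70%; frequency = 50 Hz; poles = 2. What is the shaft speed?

2859 rpm

n_s = 120f/p = 120×50/2 = 3000 rpm
n = n_s(1 − s) = 3000 × (1 − 0.047) = 2859 rpm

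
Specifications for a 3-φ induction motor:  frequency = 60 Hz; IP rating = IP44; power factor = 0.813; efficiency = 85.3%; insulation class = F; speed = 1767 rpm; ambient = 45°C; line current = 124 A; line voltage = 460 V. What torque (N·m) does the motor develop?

370 N·m

P_in = √3·V·I·cosφ = 1.732 × 460 × 124 × 0.813 = 80319 W
P_out = η·P_in = 0.853 × 80319 = 68512 W
n = 1767 rpm
ω = 2π×1767/60 = 185 rad/s
τ = P_out/ω = 68512/185 = 370 N·m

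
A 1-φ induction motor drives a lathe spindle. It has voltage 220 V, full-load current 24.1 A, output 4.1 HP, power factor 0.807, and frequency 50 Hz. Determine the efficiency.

71.5 %

P_out = 4.1 × 746 = 3059 W
P_in = V·I·cosφ = 220 × 24.1 × 0.807 = 4279 W
η = P_out / P_in = 3059 / 4279 = 0.715 = 71.5%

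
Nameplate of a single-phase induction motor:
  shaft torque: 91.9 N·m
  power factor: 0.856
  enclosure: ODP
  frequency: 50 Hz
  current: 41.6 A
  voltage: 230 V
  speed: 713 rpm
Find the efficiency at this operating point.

ω = 2π × 713/60 = 74.67 rad/s; P_out = τω = 91.9 × 74.67 = 6862 W
P_in = V·I·cosφ = 230 × 41.6 × 0.856 = 8190 W
η = P_out / P_in = 6862 / 8190 = 0.838 = 83.8%

83.8 %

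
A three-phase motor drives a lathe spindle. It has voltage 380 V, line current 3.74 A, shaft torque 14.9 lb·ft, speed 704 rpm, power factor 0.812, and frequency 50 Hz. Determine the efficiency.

τ = 14.9 lb·ft × 1.356 = 20.2 N·m
ω = 2π × 704/60 = 73.72 rad/s; P_out = τω = 20.2 × 73.72 = 1489 W
P_in = √3·V_L·I_L·cosφ = 1.732 × 380 × 3.74 × 0.812 = 1999 W
η = P_out / P_in = 1489 / 1999 = 0.745 = 74.5%

74.5 %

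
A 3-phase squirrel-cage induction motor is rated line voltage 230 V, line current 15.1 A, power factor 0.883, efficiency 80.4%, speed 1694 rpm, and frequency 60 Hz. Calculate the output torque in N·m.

24.1 N·m

P_in = √3·V·I·cosφ = 1.732 × 230 × 15.1 × 0.883 = 5311 W
P_out = η·P_in = 0.804 × 5311 = 4270 W
n = 1694 rpm
ω = 2π×1694/60 = 177.4 rad/s
τ = P_out/ω = 4270/177.4 = 24.1 N·m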